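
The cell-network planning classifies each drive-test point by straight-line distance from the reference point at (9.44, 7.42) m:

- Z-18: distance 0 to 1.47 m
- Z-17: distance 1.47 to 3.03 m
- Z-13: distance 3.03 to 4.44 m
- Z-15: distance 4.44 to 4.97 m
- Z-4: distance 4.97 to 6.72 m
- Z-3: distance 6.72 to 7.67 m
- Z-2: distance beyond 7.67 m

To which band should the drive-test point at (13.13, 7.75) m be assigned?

Z-13

Distance = √((13.13−9.44)² + (7.75−7.42)²) = √(13.616 + 0.109) = 3.705 m.
3.03 ≤ 3.705 < 4.44 → Z-13.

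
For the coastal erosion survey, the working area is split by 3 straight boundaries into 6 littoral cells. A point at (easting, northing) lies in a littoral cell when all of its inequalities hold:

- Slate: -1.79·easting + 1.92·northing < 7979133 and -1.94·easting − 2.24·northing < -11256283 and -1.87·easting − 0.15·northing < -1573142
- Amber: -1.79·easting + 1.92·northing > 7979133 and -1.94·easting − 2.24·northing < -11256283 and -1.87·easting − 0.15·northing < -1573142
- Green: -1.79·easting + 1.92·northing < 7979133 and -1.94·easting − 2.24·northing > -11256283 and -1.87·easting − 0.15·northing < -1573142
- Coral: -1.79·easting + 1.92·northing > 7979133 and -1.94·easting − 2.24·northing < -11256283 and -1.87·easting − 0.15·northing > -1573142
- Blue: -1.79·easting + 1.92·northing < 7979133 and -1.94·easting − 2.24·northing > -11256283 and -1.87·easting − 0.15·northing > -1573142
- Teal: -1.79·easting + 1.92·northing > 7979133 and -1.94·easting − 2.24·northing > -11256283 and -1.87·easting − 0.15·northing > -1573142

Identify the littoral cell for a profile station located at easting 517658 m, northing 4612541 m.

-1.79·517658 + 1.92·4612541 = 7929470.900, which is < 7979133
-1.94·517658 − 2.24·4612541 = -11336348.360, which is < -11256283
-1.87·517658 − 0.15·4612541 = -1659901.610, which is < -1573142
This sign pattern matches Slate.

Slate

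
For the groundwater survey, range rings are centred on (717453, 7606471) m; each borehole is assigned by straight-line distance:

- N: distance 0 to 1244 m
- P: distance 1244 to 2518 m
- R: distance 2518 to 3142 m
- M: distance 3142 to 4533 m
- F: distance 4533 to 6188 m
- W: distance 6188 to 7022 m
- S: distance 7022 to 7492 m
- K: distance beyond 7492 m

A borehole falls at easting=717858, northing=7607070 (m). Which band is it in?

Distance = √((717858−717453)² + (7607070−7606471)²) = √(164025.000 + 358801.000) = 723.067 m.
0 ≤ 723.067 < 1244 → N.

N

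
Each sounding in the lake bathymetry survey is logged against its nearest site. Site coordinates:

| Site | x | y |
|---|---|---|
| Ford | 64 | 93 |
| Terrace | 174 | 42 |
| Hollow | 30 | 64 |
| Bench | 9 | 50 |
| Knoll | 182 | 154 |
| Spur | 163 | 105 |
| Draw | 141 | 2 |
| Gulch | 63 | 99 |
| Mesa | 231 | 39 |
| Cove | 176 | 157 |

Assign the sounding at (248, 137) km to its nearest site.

Knoll

Squared distances to each site:
Ford: 35792.000; Terrace: 14501.000; Hollow: 52853.000; Bench: 64690.000; Knoll: 4645.000; Spur: 8249.000; Draw: 29674.000; Gulch: 35669.000; Mesa: 9893.000; Cove: 5584.000.
Minimum at Knoll.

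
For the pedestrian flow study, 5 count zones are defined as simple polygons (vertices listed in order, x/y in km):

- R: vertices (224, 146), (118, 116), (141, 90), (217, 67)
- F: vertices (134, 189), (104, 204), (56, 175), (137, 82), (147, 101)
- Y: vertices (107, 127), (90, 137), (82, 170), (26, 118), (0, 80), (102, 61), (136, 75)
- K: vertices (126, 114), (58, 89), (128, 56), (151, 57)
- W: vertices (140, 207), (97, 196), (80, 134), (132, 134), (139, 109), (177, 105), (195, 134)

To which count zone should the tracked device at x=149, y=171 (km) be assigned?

W

Cast a ray rightward from (149, 171). For each polygon, the edges (by vertex number in listed order) whose endpoints lie on opposite sides of y = 171, where each meets that height, and whether that is right or left of the point:
R: no edge straddles that height → 0 crossings.
F: 3–4 at x≈59.5 (left), 5–1 at x≈136.7 (left) → 0 crossings.
Y: no edge straddles that height → 0 crossings.
K: no edge straddles that height → 0 crossings.
W: 2–3 at x≈90.1 (left), 7–1 at x≈167.1 (right) → 1 crossing.
Only W has an odd count, so the point is inside W.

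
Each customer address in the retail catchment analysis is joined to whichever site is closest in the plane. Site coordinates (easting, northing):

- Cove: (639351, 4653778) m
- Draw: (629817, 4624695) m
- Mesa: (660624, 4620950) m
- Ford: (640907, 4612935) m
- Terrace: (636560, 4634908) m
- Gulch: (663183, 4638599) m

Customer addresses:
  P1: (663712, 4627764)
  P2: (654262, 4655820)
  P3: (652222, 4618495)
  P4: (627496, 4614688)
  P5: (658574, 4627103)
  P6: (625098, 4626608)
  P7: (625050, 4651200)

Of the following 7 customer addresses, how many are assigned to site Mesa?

3

P1 → Mesa
P2 → Cove
P3 → Mesa
P4 → Draw
P5 → Mesa
P6 → Draw
P7 → Cove
3 of the 7 go to Mesa.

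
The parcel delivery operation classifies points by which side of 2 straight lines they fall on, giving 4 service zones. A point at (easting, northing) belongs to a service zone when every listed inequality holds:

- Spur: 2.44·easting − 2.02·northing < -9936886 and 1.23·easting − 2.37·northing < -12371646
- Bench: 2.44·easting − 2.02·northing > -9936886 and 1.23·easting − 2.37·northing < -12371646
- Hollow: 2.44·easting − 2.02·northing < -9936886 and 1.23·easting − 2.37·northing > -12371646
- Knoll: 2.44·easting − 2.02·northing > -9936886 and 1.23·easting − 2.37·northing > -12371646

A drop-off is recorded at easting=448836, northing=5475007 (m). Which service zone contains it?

2.44·448836 − 2.02·5475007 = -9964354.300, which is < -9936886
1.23·448836 − 2.37·5475007 = -12423698.310, which is < -12371646
This sign pattern matches Spur.

Spur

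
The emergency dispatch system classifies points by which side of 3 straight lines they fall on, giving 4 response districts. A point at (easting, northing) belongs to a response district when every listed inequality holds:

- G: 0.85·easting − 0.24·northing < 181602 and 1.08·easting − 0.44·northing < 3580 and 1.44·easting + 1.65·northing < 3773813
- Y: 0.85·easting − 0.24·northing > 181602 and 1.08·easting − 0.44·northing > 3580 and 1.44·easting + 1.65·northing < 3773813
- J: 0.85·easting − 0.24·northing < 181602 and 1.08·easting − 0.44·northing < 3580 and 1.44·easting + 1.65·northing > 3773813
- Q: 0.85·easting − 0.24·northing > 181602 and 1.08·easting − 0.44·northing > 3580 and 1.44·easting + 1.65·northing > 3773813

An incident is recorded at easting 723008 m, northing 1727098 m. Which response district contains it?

Q

0.85·723008 − 0.24·1727098 = 200053.280, which is > 181602
1.08·723008 − 0.44·1727098 = 20925.520, which is > 3580
1.44·723008 + 1.65·1727098 = 3890843.220, which is > 3773813
This sign pattern matches Q.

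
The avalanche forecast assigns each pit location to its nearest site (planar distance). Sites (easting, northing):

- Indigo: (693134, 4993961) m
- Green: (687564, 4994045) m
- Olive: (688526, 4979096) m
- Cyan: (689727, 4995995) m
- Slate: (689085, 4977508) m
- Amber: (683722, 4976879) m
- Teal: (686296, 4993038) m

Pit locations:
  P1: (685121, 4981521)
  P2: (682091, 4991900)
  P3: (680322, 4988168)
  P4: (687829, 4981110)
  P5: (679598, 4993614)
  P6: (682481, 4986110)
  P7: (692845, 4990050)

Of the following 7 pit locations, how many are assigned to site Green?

P1 → Olive
P2 → Teal
P3 → Teal
P4 → Olive
P5 → Teal
P6 → Teal
P7 → Indigo
0 of the 7 go to Green.

0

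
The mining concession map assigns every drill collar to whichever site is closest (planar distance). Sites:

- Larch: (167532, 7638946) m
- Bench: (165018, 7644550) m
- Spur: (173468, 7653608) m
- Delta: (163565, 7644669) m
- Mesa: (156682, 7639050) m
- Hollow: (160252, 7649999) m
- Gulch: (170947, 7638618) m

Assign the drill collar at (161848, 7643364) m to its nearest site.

Delta

Squared distances to each site:
Larch: 51826580.000; Bench: 11455496.000; Spur: 239963936.000; Delta: 4651114.000; Mesa: 45298152.000; Hollow: 46570441.000; Gulch: 105316317.000.
Minimum at Delta.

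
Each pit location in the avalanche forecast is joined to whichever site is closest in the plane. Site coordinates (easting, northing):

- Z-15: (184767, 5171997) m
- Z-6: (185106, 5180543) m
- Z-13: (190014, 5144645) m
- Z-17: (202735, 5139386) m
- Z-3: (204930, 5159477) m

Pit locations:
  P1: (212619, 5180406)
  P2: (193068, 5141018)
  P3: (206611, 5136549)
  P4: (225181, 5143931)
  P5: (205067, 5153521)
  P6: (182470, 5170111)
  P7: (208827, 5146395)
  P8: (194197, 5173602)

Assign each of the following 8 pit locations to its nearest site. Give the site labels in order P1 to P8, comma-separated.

P1 → Z-3 (d²=497143762.00)
P2 → Z-13 (d²=22482045.00)
P3 → Z-17 (d²=23071945.00)
P4 → Z-17 (d²=524479941.00)
P5 → Z-3 (d²=35492705.00)
P6 → Z-15 (d²=8833205.00)
P7 → Z-17 (d²=86238545.00)
P8 → Z-15 (d²=91500925.00)

Z-3, Z-13, Z-17, Z-17, Z-3, Z-15, Z-17, Z-15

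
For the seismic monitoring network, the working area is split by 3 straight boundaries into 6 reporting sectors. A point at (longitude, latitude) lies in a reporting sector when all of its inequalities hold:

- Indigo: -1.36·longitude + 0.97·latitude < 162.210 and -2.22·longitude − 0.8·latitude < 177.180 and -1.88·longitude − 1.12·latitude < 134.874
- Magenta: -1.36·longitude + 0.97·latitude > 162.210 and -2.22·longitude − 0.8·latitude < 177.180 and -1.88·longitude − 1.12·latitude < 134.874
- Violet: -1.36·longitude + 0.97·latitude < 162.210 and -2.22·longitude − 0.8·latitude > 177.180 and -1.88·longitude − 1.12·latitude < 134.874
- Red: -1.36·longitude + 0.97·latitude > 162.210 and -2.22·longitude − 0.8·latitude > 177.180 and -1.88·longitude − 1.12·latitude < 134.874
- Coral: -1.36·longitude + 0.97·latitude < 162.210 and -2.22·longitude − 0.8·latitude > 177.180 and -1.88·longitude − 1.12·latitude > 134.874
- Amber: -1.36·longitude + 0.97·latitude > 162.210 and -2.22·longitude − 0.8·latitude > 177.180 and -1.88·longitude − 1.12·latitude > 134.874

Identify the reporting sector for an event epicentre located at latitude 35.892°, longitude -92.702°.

-1.36·-92.702 + 0.97·35.892 = 160.890, which is < 162.210
-2.22·-92.702 − 0.8·35.892 = 177.085, which is < 177.180
-1.88·-92.702 − 1.12·35.892 = 134.081, which is < 134.874
This sign pattern matches Indigo.

Indigo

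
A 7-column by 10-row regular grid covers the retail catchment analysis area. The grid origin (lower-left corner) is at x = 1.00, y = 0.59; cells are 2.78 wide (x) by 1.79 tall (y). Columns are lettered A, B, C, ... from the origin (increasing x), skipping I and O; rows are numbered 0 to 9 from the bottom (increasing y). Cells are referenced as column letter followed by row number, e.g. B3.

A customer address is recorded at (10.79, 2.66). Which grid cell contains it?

Column index: ⌊(10.79 − 1.00) / 2.78⌋ = ⌊3.522⌋ = 3 → column D
Row offset from origin: ⌊(2.66 − 0.59) / 1.79⌋ = ⌊1.156⌋ = 1 → row 1

D1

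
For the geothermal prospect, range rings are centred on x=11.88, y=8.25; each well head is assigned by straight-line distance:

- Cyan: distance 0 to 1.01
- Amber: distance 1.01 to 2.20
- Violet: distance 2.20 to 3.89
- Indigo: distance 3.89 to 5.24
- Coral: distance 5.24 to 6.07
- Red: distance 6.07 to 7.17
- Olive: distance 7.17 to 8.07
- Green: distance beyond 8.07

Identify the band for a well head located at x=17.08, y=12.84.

Red

Distance = √((17.08−11.88)² + (12.84−8.25)²) = √(27.040 + 21.068) = 6.936.
6.07 ≤ 6.936 < 7.17 → Red.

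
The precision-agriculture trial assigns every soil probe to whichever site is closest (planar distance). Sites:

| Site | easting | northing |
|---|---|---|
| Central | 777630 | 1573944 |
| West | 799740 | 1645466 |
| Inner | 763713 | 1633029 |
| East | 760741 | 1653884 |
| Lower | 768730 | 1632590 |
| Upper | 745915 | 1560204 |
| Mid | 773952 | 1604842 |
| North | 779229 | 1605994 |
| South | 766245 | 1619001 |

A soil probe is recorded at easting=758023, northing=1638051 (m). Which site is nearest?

Inner

Squared distances to each site:
Central: 4494141898.000; West: 1795290314.000; Inner: 57596584.000; East: 258071413.000; Lower: 144462370.000; Upper: 6206759073.000; Mid: 1356570722.000; North: 1477345685.000; South: 430503784.000.
Minimum at Inner.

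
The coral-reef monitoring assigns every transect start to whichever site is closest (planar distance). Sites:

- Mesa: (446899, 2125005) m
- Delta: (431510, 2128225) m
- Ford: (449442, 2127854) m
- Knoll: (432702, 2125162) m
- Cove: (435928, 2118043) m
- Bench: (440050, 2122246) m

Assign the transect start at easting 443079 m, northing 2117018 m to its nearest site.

Bench

Squared distances to each site:
Mesa: 78384569.000; Delta: 259438610.000; Ford: 157906665.000; Knoll: 174006865.000; Cove: 52187426.000; Bench: 36506825.000.
Minimum at Bench.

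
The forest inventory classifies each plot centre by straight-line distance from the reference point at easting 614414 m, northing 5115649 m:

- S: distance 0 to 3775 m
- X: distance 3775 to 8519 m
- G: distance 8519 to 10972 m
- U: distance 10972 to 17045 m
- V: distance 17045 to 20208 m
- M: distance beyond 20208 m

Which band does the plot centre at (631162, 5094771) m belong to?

Distance = √((631162−614414)² + (5094771−5115649)²) = √(280495504.000 + 435890884.000) = 26765.395 m.
20208 ≤ 26765.395 < ∞ → M.

M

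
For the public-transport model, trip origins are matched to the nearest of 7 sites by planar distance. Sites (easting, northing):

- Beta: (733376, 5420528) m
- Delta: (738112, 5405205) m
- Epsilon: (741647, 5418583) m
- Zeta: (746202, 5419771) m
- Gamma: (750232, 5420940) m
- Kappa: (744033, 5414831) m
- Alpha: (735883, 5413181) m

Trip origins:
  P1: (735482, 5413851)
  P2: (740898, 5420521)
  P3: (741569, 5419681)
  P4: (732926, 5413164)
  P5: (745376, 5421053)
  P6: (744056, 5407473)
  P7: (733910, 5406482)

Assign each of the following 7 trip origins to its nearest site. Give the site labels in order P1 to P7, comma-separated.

Alpha, Epsilon, Epsilon, Alpha, Zeta, Delta, Delta

P1 → Alpha (d²=609701.00)
P2 → Epsilon (d²=4316845.00)
P3 → Epsilon (d²=1211688.00)
P4 → Alpha (d²=8744138.00)
P5 → Zeta (d²=2325800.00)
P6 → Delta (d²=40474960.00)
P7 → Delta (d²=19287533.00)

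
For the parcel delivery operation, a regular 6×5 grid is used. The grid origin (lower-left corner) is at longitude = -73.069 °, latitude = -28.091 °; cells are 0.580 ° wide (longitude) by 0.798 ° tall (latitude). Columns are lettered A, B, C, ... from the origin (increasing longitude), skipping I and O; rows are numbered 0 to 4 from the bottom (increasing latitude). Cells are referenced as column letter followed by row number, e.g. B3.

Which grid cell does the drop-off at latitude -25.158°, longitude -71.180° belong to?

D3

Column index: ⌊(-71.180 − -73.069) / 0.580⌋ = ⌊3.257⌋ = 3 → column D
Row offset from origin: ⌊(-25.158 − -28.091) / 0.798⌋ = ⌊3.675⌋ = 3 → row 3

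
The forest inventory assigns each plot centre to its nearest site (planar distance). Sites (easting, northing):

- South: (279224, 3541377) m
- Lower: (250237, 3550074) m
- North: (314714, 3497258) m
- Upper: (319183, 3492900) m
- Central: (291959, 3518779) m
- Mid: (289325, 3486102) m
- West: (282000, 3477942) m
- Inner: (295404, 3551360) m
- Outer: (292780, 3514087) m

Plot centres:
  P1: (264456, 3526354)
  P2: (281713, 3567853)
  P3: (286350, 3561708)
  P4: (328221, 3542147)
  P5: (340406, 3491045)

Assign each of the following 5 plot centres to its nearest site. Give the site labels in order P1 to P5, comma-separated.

South, Inner, Inner, Inner, Upper

P1 → South (d²=443784353.00)
P2 → Inner (d²=459462530.00)
P3 → Inner (d²=189056020.00)
P4 → Inner (d²=1161834858.00)
P5 → Upper (d²=453856754.00)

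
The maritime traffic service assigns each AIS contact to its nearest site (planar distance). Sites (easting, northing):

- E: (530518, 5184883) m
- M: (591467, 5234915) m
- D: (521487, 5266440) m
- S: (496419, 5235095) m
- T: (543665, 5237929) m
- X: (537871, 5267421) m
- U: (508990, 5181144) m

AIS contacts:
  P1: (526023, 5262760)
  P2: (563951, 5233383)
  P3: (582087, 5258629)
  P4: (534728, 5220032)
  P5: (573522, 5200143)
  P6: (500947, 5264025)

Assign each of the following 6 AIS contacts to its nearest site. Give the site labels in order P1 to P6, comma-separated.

D, T, M, T, M, D

P1 → D (d²=34117696.00)
P2 → T (d²=432187912.00)
P3 → M (d²=650338196.00)
P4 → T (d²=400172578.00)
P5 → M (d²=1531115009.00)
P6 → D (d²=427723825.00)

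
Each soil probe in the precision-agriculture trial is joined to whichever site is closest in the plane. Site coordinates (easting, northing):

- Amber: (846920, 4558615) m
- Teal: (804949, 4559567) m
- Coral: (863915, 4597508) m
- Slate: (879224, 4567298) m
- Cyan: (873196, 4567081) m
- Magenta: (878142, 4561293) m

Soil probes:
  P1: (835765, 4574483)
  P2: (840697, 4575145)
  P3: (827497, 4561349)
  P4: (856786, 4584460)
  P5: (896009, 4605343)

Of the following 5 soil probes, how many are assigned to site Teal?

0

P1 → Amber
P2 → Amber
P3 → Amber
P4 → Coral
P5 → Coral
0 of the 5 go to Teal.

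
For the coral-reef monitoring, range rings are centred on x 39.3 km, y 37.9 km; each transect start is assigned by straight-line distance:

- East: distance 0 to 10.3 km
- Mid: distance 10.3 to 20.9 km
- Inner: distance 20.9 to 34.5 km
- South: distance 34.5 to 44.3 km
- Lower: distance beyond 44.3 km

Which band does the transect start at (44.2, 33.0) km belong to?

Distance = √((44.2−39.3)² + (33.0−37.9)²) = √(24.010 + 24.010) = 6.930 km.
0 ≤ 6.930 < 10.3 → East.

East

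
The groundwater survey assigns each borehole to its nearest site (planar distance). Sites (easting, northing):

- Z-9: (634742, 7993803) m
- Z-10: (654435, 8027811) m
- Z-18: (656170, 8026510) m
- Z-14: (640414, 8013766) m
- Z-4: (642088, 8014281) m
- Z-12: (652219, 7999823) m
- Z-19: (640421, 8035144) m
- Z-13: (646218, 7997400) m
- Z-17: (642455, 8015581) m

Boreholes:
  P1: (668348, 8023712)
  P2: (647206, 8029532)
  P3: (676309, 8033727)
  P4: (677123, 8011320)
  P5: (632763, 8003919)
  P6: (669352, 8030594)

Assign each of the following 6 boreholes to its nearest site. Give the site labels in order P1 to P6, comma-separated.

Z-18, Z-10, Z-18, Z-18, Z-9, Z-18

P1 → Z-18 (d²=156132488.00)
P2 → Z-10 (d²=55220282.00)
P3 → Z-18 (d²=457664410.00)
P4 → Z-18 (d²=669764309.00)
P5 → Z-9 (d²=106249897.00)
P6 → Z-18 (d²=190444180.00)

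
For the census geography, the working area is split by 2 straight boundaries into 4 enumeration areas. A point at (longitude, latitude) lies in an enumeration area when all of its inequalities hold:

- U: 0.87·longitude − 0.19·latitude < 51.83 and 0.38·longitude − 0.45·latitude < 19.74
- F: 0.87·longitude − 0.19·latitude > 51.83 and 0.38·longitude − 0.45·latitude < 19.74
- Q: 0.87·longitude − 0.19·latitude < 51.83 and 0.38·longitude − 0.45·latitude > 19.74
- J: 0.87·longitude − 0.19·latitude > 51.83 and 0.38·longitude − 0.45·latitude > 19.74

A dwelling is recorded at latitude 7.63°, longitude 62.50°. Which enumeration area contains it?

0.87·62.50 − 0.19·7.63 = 52.925, which is > 51.83
0.38·62.50 − 0.45·7.63 = 20.317, which is > 19.74
This sign pattern matches J.

J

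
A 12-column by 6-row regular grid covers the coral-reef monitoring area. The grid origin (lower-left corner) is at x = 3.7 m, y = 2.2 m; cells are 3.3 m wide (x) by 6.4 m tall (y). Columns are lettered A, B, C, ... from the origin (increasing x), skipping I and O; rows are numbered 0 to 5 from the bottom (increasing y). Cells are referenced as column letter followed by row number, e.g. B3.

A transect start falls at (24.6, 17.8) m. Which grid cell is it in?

G2

Column index: ⌊(24.6 − 3.7) / 3.3⌋ = ⌊6.333⌋ = 6 → column G
Row offset from origin: ⌊(17.8 − 2.2) / 6.4⌋ = ⌊2.438⌋ = 2 → row 2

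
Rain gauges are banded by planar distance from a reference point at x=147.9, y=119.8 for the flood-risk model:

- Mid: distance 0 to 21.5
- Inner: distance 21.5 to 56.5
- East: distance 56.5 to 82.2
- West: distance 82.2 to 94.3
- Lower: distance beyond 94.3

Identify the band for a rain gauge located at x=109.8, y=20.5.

Distance = √((109.8−147.9)² + (20.5−119.8)²) = √(1451.610 + 9860.490) = 106.358.
94.3 ≤ 106.358 < ∞ → Lower.

Lower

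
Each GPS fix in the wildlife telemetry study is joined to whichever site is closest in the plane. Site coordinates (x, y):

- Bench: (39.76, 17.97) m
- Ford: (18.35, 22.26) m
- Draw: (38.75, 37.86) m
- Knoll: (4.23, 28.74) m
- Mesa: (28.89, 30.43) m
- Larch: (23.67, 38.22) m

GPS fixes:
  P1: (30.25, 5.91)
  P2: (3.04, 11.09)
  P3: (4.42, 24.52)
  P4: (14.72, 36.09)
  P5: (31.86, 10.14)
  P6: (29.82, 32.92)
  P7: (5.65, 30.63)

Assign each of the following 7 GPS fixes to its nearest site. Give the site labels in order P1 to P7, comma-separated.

Bench, Knoll, Knoll, Larch, Bench, Mesa, Knoll

P1 → Bench (d²=235.88)
P2 → Knoll (d²=312.94)
P3 → Knoll (d²=17.84)
P4 → Larch (d²=84.64)
P5 → Bench (d²=123.72)
P6 → Mesa (d²=7.07)
P7 → Knoll (d²=5.59)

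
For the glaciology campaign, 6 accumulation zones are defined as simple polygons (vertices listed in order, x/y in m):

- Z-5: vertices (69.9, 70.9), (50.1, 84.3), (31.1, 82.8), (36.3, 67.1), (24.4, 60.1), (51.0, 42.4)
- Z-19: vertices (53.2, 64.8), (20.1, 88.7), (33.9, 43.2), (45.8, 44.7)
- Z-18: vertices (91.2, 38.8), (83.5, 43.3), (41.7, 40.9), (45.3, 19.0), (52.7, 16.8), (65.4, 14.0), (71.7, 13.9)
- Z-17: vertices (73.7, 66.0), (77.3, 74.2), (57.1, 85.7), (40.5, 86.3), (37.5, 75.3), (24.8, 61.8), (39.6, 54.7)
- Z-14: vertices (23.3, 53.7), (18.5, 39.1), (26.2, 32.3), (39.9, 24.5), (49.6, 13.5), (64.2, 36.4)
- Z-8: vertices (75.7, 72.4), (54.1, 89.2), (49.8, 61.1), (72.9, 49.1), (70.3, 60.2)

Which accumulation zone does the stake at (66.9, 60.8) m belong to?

Z-8

Cast a ray rightward from (66.9, 60.8). For each polygon, the edges (by vertex number in listed order) whose endpoints lie on opposite sides of y = 60.8, where each meets that height, and whether that is right or left of the point:
Z-5: 4–5 at x≈25.59 (left), 6–1 at x≈63.20 (left) → 0 crossings.
Z-19: 2–3 at x≈28.56 (left), 4–1 at x≈51.73 (left) → 0 crossings.
Z-18: no edge straddles that height → 0 crossings.
Z-17: 6–7 at x≈26.88 (left), 7–1 at x≈58.01 (left) → 0 crossings.
Z-14: no edge straddles that height → 0 crossings.
Z-8: 3–4 at x≈50.38 (left), 5–1 at x≈70.57 (right) → 1 crossing.
Only Z-8 has an odd count, so the point is inside Z-8.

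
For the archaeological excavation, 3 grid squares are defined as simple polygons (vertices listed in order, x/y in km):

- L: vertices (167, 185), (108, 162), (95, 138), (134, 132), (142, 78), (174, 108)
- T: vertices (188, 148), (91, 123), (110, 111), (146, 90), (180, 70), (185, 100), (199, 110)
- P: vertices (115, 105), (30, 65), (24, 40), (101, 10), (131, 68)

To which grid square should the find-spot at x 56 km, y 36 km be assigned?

Cast a ray rightward from (56, 36). For each polygon, the edges (by vertex number in listed order) whose endpoints lie on opposite sides of y = 36, where each meets that height, and whether that is right or left of the point:
L: no edge straddles that height → 0 crossings.
T: no edge straddles that height → 0 crossings.
P: 3–4 at x≈34.3 (left), 4–5 at x≈114.4 (right) → 1 crossing.
Only P has an odd count, so the point is inside P.

P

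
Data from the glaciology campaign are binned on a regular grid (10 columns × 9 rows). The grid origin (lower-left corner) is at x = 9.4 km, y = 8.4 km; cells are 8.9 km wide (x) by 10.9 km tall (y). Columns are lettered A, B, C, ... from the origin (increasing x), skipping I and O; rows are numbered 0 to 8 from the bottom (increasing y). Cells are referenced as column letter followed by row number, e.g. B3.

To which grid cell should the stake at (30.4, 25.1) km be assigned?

C1

Column index: ⌊(30.4 − 9.4) / 8.9⌋ = ⌊2.360⌋ = 2 → column C
Row offset from origin: ⌊(25.1 − 8.4) / 10.9⌋ = ⌊1.532⌋ = 1 → row 1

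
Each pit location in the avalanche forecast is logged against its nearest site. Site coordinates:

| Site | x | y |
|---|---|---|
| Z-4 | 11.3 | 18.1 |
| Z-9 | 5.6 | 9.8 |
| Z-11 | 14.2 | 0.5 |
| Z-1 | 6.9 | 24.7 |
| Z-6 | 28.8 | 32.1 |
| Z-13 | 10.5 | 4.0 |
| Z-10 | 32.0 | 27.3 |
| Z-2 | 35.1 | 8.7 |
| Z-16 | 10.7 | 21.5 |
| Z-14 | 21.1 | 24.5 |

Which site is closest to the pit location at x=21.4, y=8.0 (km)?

Squared distances to each site:
Z-4: 204.020; Z-9: 252.880; Z-11: 108.090; Z-1: 489.140; Z-6: 635.570; Z-13: 134.810; Z-10: 484.850; Z-2: 188.180; Z-16: 296.740; Z-14: 272.340.
Minimum at Z-11.

Z-11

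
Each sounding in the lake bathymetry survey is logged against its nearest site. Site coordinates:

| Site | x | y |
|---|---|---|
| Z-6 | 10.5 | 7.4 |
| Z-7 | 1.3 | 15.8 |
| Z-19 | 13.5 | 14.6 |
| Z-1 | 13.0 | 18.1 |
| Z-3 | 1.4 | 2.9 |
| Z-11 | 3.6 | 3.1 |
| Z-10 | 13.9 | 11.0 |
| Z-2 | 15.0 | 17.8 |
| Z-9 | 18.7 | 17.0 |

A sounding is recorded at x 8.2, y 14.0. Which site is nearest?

Z-19

Squared distances to each site:
Z-6: 48.850; Z-7: 50.850; Z-19: 28.450; Z-1: 39.850; Z-3: 169.450; Z-11: 139.970; Z-10: 41.490; Z-2: 60.680; Z-9: 119.250.
Minimum at Z-19.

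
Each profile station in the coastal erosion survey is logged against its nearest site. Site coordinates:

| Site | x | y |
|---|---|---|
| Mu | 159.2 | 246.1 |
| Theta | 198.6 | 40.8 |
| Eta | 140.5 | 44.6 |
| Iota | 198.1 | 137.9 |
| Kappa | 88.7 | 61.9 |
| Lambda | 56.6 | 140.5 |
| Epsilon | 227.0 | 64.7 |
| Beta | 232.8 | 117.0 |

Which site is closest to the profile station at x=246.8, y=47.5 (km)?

Epsilon

Squared distances to each site:
Mu: 47115.720; Theta: 2368.130; Eta: 11308.100; Iota: 10543.850; Kappa: 25202.970; Lambda: 44825.040; Epsilon: 687.880; Beta: 5026.250.
Minimum at Epsilon.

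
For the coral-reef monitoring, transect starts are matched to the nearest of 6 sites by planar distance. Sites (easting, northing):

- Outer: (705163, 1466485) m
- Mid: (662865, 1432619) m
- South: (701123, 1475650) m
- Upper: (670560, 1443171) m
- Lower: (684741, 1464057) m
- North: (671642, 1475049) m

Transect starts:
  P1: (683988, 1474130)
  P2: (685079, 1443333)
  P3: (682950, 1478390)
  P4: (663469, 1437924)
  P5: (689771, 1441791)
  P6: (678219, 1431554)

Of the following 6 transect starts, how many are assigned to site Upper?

P1 → Lower
P2 → Upper
P3 → North
P4 → Mid
P5 → Upper
P6 → Upper
3 of the 6 go to Upper.

3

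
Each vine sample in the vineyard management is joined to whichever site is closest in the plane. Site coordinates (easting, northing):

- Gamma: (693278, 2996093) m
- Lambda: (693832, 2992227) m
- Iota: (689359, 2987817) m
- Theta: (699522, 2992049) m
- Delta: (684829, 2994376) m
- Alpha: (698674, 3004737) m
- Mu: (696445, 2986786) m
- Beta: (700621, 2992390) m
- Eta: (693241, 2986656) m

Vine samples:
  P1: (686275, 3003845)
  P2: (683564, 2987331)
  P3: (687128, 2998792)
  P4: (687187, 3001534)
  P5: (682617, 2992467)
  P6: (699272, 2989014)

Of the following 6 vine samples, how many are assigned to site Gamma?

0

P1 → Delta
P2 → Iota
P3 → Delta
P4 → Delta
P5 → Delta
P6 → Theta
0 of the 6 go to Gamma.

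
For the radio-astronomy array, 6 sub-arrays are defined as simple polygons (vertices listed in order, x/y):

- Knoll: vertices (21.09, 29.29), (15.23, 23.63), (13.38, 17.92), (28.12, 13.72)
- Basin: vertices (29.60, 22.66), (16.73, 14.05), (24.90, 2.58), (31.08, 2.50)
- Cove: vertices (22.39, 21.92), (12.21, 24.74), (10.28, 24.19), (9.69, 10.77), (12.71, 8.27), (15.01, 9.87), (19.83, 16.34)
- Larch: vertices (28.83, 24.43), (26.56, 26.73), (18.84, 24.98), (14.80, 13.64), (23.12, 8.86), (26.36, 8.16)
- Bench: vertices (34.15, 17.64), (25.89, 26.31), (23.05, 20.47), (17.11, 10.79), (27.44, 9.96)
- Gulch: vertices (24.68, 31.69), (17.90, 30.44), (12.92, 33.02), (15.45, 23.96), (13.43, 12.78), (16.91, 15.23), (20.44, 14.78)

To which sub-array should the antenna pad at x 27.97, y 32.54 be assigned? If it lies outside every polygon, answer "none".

Cast a ray rightward from (27.97, 32.54). For each polygon, the edges (by vertex number in listed order) whose endpoints lie on opposite sides of y = 32.54, where each meets that height, and whether that is right or left of the point:
Knoll: no edge straddles that height → 0 crossings.
Basin: no edge straddles that height → 0 crossings.
Cove: no edge straddles that height → 0 crossings.
Larch: no edge straddles that height → 0 crossings.
Bench: no edge straddles that height → 0 crossings.
Gulch: 2–3 at x≈13.847 (left), 3–4 at x≈13.054 (left) → 0 crossings.
All counts are even, so the point lies outside every listed polygon.

none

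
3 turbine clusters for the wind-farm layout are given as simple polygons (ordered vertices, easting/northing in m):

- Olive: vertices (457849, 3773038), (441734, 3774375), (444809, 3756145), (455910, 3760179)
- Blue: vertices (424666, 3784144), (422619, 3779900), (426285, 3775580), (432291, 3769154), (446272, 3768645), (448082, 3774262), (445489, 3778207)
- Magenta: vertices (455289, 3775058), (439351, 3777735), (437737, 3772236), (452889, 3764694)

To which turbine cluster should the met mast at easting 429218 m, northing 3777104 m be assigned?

Cast a ray rightward from (429218, 3777104). For each polygon, the edges (by vertex number in listed order) whose endpoints lie on opposite sides of northing = 3777104, where each meets that height, and whether that is right or left of the point:
Olive: no edge straddles that height → 0 crossings.
Blue: 2–3 at easting≈424991.7 (left), 6–7 at easting≈446214.0 (right) → 1 crossing.
Magenta: 1–2 at easting≈443107.8 (right), 2–3 at easting≈439165.8 (right) → 2 crossings.
Only Blue has an odd count, so the point is inside Blue.

Blue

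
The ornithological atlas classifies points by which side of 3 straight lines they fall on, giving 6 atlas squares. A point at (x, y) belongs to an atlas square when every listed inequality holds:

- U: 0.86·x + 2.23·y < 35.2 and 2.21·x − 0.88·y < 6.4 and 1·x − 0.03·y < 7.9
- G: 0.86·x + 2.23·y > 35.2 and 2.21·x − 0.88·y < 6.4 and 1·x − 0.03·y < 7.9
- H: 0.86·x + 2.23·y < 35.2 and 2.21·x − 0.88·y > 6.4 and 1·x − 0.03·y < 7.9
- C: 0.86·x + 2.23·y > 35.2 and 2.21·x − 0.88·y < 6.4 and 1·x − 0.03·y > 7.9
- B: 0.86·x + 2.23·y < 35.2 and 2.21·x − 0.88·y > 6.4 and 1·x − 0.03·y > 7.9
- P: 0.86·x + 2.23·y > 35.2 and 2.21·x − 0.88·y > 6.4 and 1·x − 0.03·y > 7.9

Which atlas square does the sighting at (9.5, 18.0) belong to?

C

0.86·9.5 + 2.23·18.0 = 48.310, which is > 35.2
2.21·9.5 − 0.88·18.0 = 5.155, which is < 6.4
1·9.5 − 0.03·18.0 = 8.960, which is > 7.9
This sign pattern matches C.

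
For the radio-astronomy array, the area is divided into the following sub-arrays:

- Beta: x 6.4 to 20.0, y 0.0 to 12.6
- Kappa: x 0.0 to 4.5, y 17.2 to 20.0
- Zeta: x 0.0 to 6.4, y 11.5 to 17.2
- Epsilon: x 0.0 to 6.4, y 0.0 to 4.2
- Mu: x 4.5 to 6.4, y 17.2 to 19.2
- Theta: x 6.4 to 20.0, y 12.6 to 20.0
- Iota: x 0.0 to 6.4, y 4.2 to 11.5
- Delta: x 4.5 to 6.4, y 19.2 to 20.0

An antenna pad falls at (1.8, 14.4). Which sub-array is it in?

The point has x = 1.8 and y = 14.4.
Only Zeta satisfies 0.0 ≤ x ≤ 6.4 and 11.5 ≤ y ≤ 17.2.

Zeta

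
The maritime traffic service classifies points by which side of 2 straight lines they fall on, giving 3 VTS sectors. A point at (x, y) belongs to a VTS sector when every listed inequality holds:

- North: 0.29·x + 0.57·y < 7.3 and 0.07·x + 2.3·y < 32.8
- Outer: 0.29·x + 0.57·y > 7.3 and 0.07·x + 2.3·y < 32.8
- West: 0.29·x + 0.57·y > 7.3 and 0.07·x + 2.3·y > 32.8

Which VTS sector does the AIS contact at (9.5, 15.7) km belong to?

West

0.29·9.5 + 0.57·15.7 = 11.704, which is > 7.3
0.07·9.5 + 2.3·15.7 = 36.775, which is > 32.8
This sign pattern matches West.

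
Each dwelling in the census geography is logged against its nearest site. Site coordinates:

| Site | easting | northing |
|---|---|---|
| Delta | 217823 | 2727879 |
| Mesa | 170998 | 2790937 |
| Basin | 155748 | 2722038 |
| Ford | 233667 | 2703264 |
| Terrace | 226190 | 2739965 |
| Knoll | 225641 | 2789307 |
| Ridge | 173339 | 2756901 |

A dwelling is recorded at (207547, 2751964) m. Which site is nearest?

Terrace

Squared distances to each site:
Delta: 685683401.000; Mesa: 2854724130.000; Basin: 3578701877.000; Ford: 3053944400.000; Terrace: 491537450.000; Knoll: 1721892485.000; Ridge: 1194561233.000.
Minimum at Terrace.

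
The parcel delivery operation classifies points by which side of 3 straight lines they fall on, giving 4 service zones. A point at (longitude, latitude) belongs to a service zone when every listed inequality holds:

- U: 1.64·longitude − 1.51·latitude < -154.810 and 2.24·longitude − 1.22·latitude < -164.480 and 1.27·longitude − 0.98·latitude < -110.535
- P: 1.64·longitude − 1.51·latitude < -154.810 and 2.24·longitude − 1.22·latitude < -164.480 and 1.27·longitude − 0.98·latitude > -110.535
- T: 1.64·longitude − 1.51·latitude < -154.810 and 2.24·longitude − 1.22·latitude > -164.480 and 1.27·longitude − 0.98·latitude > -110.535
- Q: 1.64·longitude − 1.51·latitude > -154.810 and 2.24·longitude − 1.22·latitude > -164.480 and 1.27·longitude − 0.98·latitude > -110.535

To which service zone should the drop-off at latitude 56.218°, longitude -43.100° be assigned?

1.64·-43.100 − 1.51·56.218 = -155.573, which is < -154.810
2.24·-43.100 − 1.22·56.218 = -165.130, which is < -164.480
1.27·-43.100 − 0.98·56.218 = -109.831, which is > -110.535
This sign pattern matches P.

P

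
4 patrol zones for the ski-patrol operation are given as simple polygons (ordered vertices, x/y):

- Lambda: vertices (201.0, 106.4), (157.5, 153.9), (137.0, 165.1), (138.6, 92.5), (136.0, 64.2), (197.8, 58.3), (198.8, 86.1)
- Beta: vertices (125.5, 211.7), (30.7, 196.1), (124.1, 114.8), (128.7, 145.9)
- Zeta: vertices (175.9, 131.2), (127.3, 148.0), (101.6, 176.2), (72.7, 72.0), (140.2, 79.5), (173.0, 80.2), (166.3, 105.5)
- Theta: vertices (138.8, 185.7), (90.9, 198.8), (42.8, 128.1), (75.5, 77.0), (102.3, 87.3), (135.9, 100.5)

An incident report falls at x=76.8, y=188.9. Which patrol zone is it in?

Beta

Cast a ray rightward from (76.8, 188.9). For each polygon, the edges (by vertex number in listed order) whose endpoints lie on opposite sides of y = 188.9, where each meets that height, and whether that is right or left of the point:
Lambda: no edge straddles that height → 0 crossings.
Beta: 2–3 at x≈38.97 (left), 4–1 at x≈126.61 (right) → 1 crossing.
Zeta: no edge straddles that height → 0 crossings.
Theta: 1–2 at x≈127.10 (right), 2–3 at x≈84.16 (right) → 2 crossings.
Only Beta has an odd count, so the point is inside Beta.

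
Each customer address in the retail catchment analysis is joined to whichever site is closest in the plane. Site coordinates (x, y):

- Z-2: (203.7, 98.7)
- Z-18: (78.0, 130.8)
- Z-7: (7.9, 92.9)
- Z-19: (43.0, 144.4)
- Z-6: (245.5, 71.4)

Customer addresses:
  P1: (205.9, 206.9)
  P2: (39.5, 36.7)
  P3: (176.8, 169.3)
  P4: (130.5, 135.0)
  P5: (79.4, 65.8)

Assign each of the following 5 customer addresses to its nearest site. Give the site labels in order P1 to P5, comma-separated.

Z-2, Z-7, Z-2, Z-18, Z-18

P1 → Z-2 (d²=11712.08)
P2 → Z-7 (d²=4157.00)
P3 → Z-2 (d²=5707.97)
P4 → Z-18 (d²=2773.89)
P5 → Z-18 (d²=4226.96)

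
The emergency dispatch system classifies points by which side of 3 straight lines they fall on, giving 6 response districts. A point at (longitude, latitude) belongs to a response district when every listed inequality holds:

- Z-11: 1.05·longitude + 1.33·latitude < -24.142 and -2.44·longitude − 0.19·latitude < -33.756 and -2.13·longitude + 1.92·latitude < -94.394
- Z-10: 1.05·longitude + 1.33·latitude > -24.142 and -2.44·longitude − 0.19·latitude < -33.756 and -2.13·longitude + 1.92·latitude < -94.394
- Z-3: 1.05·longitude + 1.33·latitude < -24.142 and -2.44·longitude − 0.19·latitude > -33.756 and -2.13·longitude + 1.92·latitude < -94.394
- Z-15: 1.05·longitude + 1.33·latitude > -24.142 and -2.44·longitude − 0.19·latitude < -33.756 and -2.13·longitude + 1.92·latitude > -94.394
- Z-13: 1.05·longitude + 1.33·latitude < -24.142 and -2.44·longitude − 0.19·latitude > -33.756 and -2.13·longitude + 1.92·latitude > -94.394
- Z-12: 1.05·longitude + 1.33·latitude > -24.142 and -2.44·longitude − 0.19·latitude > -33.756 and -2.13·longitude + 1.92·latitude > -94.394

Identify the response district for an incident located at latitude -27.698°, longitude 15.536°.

Z-12

1.05·15.536 + 1.33·-27.698 = -20.526, which is > -24.142
-2.44·15.536 − 0.19·-27.698 = -32.645, which is > -33.756
-2.13·15.536 + 1.92·-27.698 = -86.272, which is > -94.394
This sign pattern matches Z-12.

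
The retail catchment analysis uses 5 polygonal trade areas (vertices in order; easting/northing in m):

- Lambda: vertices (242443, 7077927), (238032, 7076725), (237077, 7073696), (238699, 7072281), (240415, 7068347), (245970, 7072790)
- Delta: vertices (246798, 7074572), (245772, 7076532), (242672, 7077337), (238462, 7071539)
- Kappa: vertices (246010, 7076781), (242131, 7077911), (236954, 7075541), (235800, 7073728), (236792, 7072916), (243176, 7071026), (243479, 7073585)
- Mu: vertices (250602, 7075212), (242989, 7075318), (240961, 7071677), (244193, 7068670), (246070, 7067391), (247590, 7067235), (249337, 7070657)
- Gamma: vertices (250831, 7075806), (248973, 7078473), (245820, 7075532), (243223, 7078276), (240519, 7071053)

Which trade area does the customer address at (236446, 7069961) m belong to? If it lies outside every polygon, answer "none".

Cast a ray rightward from (236446, 7069961). For each polygon, the edges (by vertex number in listed order) whose endpoints lie on opposite sides of northing = 7069961, where each meets that height, and whether that is right or left of the point:
Lambda: 4–5 at easting≈239711.0 (right), 5–6 at easting≈242433.0 (right) → 2 crossings.
Delta: no edge straddles that height → 0 crossings.
Kappa: no edge straddles that height → 0 crossings.
Mu: 3–4 at easting≈242805.4 (right), 6–7 at easting≈248981.7 (right) → 2 crossings.
Gamma: no edge straddles that height → 0 crossings.
All counts are even, so the point lies outside every listed polygon.

none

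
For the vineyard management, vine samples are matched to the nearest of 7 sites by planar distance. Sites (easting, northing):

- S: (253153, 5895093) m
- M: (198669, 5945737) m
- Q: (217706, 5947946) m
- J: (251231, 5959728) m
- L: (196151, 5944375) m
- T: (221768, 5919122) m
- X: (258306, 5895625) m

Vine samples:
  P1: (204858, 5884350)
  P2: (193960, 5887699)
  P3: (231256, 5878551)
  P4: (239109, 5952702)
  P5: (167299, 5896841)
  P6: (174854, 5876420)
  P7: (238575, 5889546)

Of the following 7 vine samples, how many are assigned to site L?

1

P1 → T
P2 → T
P3 → S
P4 → J
P5 → L
P6 → T
P7 → S
1 of the 7 goes to L.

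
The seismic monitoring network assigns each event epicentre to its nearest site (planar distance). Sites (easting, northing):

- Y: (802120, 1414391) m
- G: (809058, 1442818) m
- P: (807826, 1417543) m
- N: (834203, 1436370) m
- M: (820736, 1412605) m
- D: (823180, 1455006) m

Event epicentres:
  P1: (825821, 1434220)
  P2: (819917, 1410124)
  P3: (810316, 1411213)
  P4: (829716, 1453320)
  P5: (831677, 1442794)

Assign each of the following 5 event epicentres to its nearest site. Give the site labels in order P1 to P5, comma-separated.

P1 → N (d²=74880424.00)
P2 → M (d²=6826122.00)
P3 → P (d²=46269000.00)
P4 → D (d²=45561892.00)
P5 → N (d²=47648452.00)

N, M, P, D, N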